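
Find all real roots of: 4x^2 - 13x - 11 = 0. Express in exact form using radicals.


Using the quadratic formula: x = (-b ± sqrt(b^2 - 4ac)) / (2a)
Here a = 4, b = -13, c = -11
Discriminant = b^2 - 4ac = (-13)^2 - 4(4)(-11) = 169 + 176 = 345
Since discriminant = 345 > 0, there are two real roots.
x = (13 ± sqrt(345)) / 8
Numerically: x ≈ 3.9468 or x ≈ -0.6968

x = (13 + sqrt(345)) / 8 or x = (13 - sqrt(345)) / 8


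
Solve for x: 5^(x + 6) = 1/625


Express both sides with the same base.
1/625 = 5^(-4)
Since the bases match, equate exponents: x + 6 = -4
So x = -4 - (6) = -10

x = -10


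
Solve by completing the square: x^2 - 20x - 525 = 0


Start: x^2 - 20x - 525 = 0
Move constant: x^2 - 20x = 525
Half of -20 is -10, squared is 100
Add 100 to both sides: x^2 - 20x + 100 = 625
(x - 10)^2 = 625
x - 10 = ±25
x = 10 + 25 = 35 or x = 10 - 25 = -15

x = -15, x = 35


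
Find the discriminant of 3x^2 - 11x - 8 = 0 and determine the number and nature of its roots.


For ax^2 + bx + c = 0, discriminant D = b^2 - 4ac
Here a = 3, b = -11, c = -8
D = (-11)^2 - 4(3)(-8) = 121 + 96 = 217

D = 217 > 0 but not a perfect square
The equation has 2 distinct real irrational roots.

Discriminant = 217, 2 distinct real irrational roots


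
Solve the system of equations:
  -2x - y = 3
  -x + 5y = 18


Using Cramer's rule:
Determinant D = (-2)(5) - (-1)(-1) = -10 - 1 = -11
Dx = (3)(5) - (18)(-1) = 15 + 18 = 33
Dy = (-2)(18) - (-1)(3) = -36 + 3 = -33
x = Dx/D = 33/-11 = -3
y = Dy/D = -33/-11 = 3

x = -3, y = 3


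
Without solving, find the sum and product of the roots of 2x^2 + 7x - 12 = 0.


By Vieta's formulas for ax^2 + bx + c = 0:
  Sum of roots = -b/a
  Product of roots = c/a

Here a = 2, b = 7, c = -12
Sum = -(7)/2 = -7/2
Product = -12/2 = -6

Sum = -7/2, Product = -6


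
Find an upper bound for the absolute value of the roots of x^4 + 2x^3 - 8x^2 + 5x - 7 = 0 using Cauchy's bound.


Cauchy's bound: all roots r satisfy |r| <= 1 + max(|a_i/a_n|) for i = 0,...,n-1
where a_n is the leading coefficient.

Coefficients: [1, 2, -8, 5, -7]
Leading coefficient a_n = 1
Ratios |a_i/a_n|: 2, 8, 5, 7
Maximum ratio: 8
Cauchy's bound: |r| <= 1 + 8 = 9

Upper bound = 9


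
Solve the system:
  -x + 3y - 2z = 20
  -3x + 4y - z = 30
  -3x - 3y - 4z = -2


Using Cramer's rule. Expand each determinant along the first row.
D  = (-1)*[4*(-4) - (-1)*(-3)] - 3*[(-3)*(-4) - (-1)*(-3)] + (-2)*[(-3)*(-3) - 4*(-3)]
  = (-1)*(-19) - 3*(9) + (-2)*(21) = -50
Dx = 20*[4*(-4) - (-1)*(-3)] - 3*[30*(-4) - (-1)*(-2)] + (-2)*[30*(-3) - 4*(-2)]
  = 20*(-19) - 3*(-122) + (-2)*(-82) = 150
Dy = (-1)*[30*(-4) - (-1)*(-2)] - 20*[(-3)*(-4) - (-1)*(-3)] + (-2)*[(-3)*(-2) - 30*(-3)]
  = (-1)*(-122) - 20*(9) + (-2)*(96) = -250
Dz = (-1)*[4*(-2) - 30*(-3)] - 3*[(-3)*(-2) - 30*(-3)] + 20*[(-3)*(-3) - 4*(-3)]
  = (-1)*(82) - 3*(96) + 20*(21) = 50
x = Dx/D = 150/-50 = -3, y = Dy/D = -250/-50 = 5, z = Dz/D = 50/-50 = -1
Check eq1: (-1)(-3) + (3)(5) + (-2)(-1) = 20 = 20 ✓
Check eq2: (-3)(-3) + (4)(5) + (-1)(-1) = 30 = 30 ✓
Check eq3: (-3)(-3) + (-3)(5) + (-4)(-1) = -2 = -2 ✓

x = -3, y = 5, z = -1


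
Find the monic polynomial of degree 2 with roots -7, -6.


A monic polynomial with roots -7, -6 is:
p(x) = (x + 7)(x + 6)
After multiplying by (x + 7): x + 7
After multiplying by (x + 6): x^2 + 13x + 42

x^2 + 13x + 42


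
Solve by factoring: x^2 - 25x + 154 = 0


We need two numbers that multiply to 154 and add to -25.
Those numbers are -11 and -14 (since (-11) * (-14) = 154 and (-11) + (-14) = -25).
So x^2 - 25x + 154 = (x - 11)(x - 14) = 0
Setting each factor to zero: x = 11 or x = 14

x = 11, x = 14


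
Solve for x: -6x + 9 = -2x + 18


Starting with: -6x + 9 = -2x + 18
Move all x terms to left: (-6 + 2)x = 18 - 9
Simplify: -4x = 9
Divide both sides by -4: x = -9/4

x = -9/4


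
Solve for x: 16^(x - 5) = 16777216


Express both sides with the same base.
16777216 = 16^6
Since the bases match, equate exponents: x - 5 = 6
So x = 6 - (-5) = 11

x = 11


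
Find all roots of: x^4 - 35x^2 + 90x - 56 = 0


Let p(x) = x^4 - 35x^2 + 90x - 56. By the rational root theorem (leading coefficient 1), any rational root is an integer divisor of 56: try ±1, ±2, ... in turn.
Test x = 1: value = 0 ✓, so (x - 1) is a factor.
Synthetic division by (x - 1): bring down 1; 1(1) + 0 = 1; 1(1) - 35 = -34; (-34)(1) + 90 = 56; 56(1) - 56 = 0 → quotient x^3 + x^2 - 34x + 56, remainder 0.
Continue with the quotient x^3 + x^2 - 34x + 56 (candidates must divide 56; re-test x = 1 first in case it repeats).
Test x = 1: value = 24 ≠ 0.
Test x = -1: value = 90 ≠ 0.
Test x = 2: value = 0 ✓, so (x - 2) is a factor.
Synthetic division by (x - 2): bring down 1; 1(2) + 1 = 3; 3(2) - 34 = -28; (-28)(2) + 56 = 0 → quotient x^2 + 3x - 28, remainder 0.
Solve the quadratic x^2 + 3x - 28 = 0: discriminant = 3^2 - 4(1)(-28) = 9 + 112 = 121.
sqrt(121) = 11, so x = (-3 ± 11)/2: x = 4 or x = -7.
Collecting all roots found:

x = -7, x = 1, x = 2, x = 4


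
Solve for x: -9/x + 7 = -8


Subtract 7 from both sides: -9/x = -15
Multiply both sides by x: -9 = -15 * x
Divide by -15: x = 3/5

x = 3/5


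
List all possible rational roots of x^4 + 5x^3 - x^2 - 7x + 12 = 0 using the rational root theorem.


Rational root theorem: possible roots are ±p/q where:
  p divides the constant term (12): p ∈ {1, 2, 3, 4, 6, 12}
  q divides the leading coefficient (1): q ∈ {1}

All possible rational roots: -12, -6, -4, -3, -2, -1, 1, 2, 3, 4, 6, 12

-12, -6, -4, -3, -2, -1, 1, 2, 3, 4, 6, 12


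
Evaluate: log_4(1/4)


We need the exponent such that 4^? = 1/4
4^(-1) = 1/4^1 = 1/4
Therefore log_4(1/4) = -1

-1


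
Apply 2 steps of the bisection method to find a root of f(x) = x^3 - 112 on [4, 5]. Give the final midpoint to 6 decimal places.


f(x) = x^3 - 112
f(4) = -48 < 0
f(5) = 13 > 0

Step 1: midpoint = (4.000000 + 5.000000)/2 = 4.500000
  f(4.500000) = -20.875000
  f(mid) < 0, so root is in [4.500000, 5.000000]

Step 2: midpoint = (4.500000 + 5.000000)/2 = 4.750000
  f(4.750000) = -4.828125
  f(mid) < 0, so root is in [4.750000, 5.000000]

midpoint = 4.750000


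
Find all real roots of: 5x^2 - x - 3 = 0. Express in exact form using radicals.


Using the quadratic formula: x = (-b ± sqrt(b^2 - 4ac)) / (2a)
Here a = 5, b = -1, c = -3
Discriminant = b^2 - 4ac = (-1)^2 - 4(5)(-3) = 1 + 60 = 61
Since discriminant = 61 > 0, there are two real roots.
x = (1 ± sqrt(61)) / 10
Numerically: x ≈ 0.8810 or x ≈ -0.6810

x = (1 + sqrt(61)) / 10 or x = (1 - sqrt(61)) / 10


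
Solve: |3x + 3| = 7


An absolute value equation |expr| = 7 gives two cases:
Case 1: 3x + 3 = 7
  3x = 4, so x = 4/3
Case 2: 3x + 3 = -7
  3x = -10, so x = -10/3

x = -10/3, x = 4/3


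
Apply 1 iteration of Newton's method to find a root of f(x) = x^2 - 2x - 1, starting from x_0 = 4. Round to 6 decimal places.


Newton's method: x_(n+1) = x_n - f(x_n)/f'(x_n)
f(x) = x^2 - 2x - 1
f'(x) = 2x - 2

Iteration 1:
  f(4.000000) = 7.000000
  f'(4.000000) = 6.000000
  x_1 = 4.000000 - (7.000000)/(6.000000) = 2.833333

x_1 = 2.833333


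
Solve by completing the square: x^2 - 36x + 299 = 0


Start: x^2 - 36x + 299 = 0
Move constant: x^2 - 36x = -299
Half of -36 is -18, squared is 324
Add 324 to both sides: x^2 - 36x + 324 = 25
(x - 18)^2 = 25
x - 18 = ±5
x = 18 + 5 = 23 or x = 18 - 5 = 13

x = 13, x = 23


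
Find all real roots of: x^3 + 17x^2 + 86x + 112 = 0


Let p(x) = x^3 + 17x^2 + 86x + 112. By the rational root theorem (leading coefficient 1), any rational root is an integer divisor of 112: try ±1, ±2, ... in turn.
Test x = 1: value = 216 ≠ 0.
Test x = -1: value = 42 ≠ 0.
Test x = 2: value = 360 ≠ 0.
Test x = -2: value = 0 ✓, so (x + 2) is a factor.
Synthetic division by (x + 2): bring down 1; 1(-2) + 17 = 15; 15(-2) + 86 = 56; 56(-2) + 112 = 0 → quotient x^2 + 15x + 56, remainder 0.
Solve the quadratic x^2 + 15x + 56 = 0: discriminant = 15^2 - 4(1)(56) = 225 - 224 = 1.
sqrt(1) = 1, so x = (-15 ± 1)/2: x = -7 or x = -8.

x = -8, x = -7, x = -2


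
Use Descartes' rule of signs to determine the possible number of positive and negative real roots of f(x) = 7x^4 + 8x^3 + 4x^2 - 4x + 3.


Descartes' rule of signs:

For positive roots, count sign changes in f(x) = 7x^4 + 8x^3 + 4x^2 - 4x + 3:
Signs of coefficients: +, +, +, -, +
Number of sign changes: 2
Possible positive real roots: 2, 0

For negative roots, examine f(-x) = 7x^4 - 8x^3 + 4x^2 + 4x + 3:
Signs of coefficients: +, -, +, +, +
Number of sign changes: 2
Possible negative real roots: 2, 0

Positive roots: 2 or 0; Negative roots: 2 or 0


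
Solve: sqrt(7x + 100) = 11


Square both sides: 7x + 100 = 11^2 = 121
7x = 121 - 100 = 21
x = 3
Check: sqrt(7*3 + 100) = sqrt(121) = 11 ✓

x = 3


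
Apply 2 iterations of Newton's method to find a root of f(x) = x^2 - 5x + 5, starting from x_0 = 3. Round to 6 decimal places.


Newton's method: x_(n+1) = x_n - f(x_n)/f'(x_n)
f(x) = x^2 - 5x + 5
f'(x) = 2x - 5

Iteration 1:
  f(3.000000) = -1.000000
  f'(3.000000) = 1.000000
  x_1 = 3.000000 - (-1.000000)/(1.000000) = 4.000000

Iteration 2:
  f(4.000000) = 1.000000
  f'(4.000000) = 3.000000
  x_2 = 4.000000 - (1.000000)/(3.000000) = 3.666667

x_2 = 3.666667


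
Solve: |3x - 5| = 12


An absolute value equation |expr| = 12 gives two cases:
Case 1: 3x - 5 = 12
  3x = 17, so x = 17/3
Case 2: 3x - 5 = -12
  3x = -7, so x = -7/3

x = -7/3, x = 17/3


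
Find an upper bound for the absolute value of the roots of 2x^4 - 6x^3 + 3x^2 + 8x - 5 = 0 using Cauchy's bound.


Cauchy's bound: all roots r satisfy |r| <= 1 + max(|a_i/a_n|) for i = 0,...,n-1
where a_n is the leading coefficient.

Coefficients: [2, -6, 3, 8, -5]
Leading coefficient a_n = 2
Ratios |a_i/a_n|: 3, 3/2, 4, 5/2
Maximum ratio: 4
Cauchy's bound: |r| <= 1 + 4 = 5

Upper bound = 5


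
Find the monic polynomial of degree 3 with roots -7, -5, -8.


A monic polynomial with roots -7, -5, -8 is:
p(x) = (x + 7)(x + 5)(x + 8)
After multiplying by (x + 7): x + 7
After multiplying by (x + 5): x^2 + 12x + 35
After multiplying by (x + 8): x^3 + 20x^2 + 131x + 280

x^3 + 20x^2 + 131x + 280


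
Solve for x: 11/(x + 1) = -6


Multiply both sides by (x + 1): 11 = -6(x + 1)
Distribute: 11 = -6x - 6
-6x = 11 + 6 = 17
x = -17/6

x = -17/6


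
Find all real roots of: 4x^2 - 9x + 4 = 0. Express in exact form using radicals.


Using the quadratic formula: x = (-b ± sqrt(b^2 - 4ac)) / (2a)
Here a = 4, b = -9, c = 4
Discriminant = b^2 - 4ac = (-9)^2 - 4(4)(4) = 81 - 64 = 17
Since discriminant = 17 > 0, there are two real roots.
x = (9 ± sqrt(17)) / 8
Numerically: x ≈ 1.6404 or x ≈ 0.6096

x = (9 + sqrt(17)) / 8 or x = (9 - sqrt(17)) / 8


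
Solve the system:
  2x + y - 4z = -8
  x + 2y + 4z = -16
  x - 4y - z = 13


Using Cramer's rule. Expand each determinant along the first row.
D  = 2*[2*(-1) - 4*(-4)] - 1*[1*(-1) - 4*1] + (-4)*[1*(-4) - 2*1]
  = 2*(14) - 1*(-5) + (-4)*(-6) = 57
Dx = (-8)*[2*(-1) - 4*(-4)] - 1*[(-16)*(-1) - 4*13] + (-4)*[(-16)*(-4) - 2*13]
  = (-8)*(14) - 1*(-36) + (-4)*(38) = -228
Dy = 2*[(-16)*(-1) - 4*13] - (-8)*[1*(-1) - 4*1] + (-4)*[1*13 - (-16)*1]
  = 2*(-36) - (-8)*(-5) + (-4)*(29) = -228
Dz = 2*[2*13 - (-16)*(-4)] - 1*[1*13 - (-16)*1] + (-8)*[1*(-4) - 2*1]
  = 2*(-38) - 1*(29) + (-8)*(-6) = -57
x = Dx/D = -228/57 = -4, y = Dy/D = -228/57 = -4, z = Dz/D = -57/57 = -1
Check eq1: (2)(-4) + (1)(-4) + (-4)(-1) = -8 = -8 ✓
Check eq2: (1)(-4) + (2)(-4) + (4)(-1) = -16 = -16 ✓
Check eq3: (1)(-4) + (-4)(-4) + (-1)(-1) = 13 = 13 ✓

x = -4, y = -4, z = -1


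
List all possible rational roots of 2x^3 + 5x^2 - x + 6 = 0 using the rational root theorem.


Rational root theorem: possible roots are ±p/q where:
  p divides the constant term (6): p ∈ {1, 2, 3, 6}
  q divides the leading coefficient (2): q ∈ {1, 2}

All possible rational roots: -6, -3, -2, -3/2, -1, -1/2, 1/2, 1, 3/2, 2, 3, 6

-6, -3, -2, -3/2, -1, -1/2, 1/2, 1, 3/2, 2, 3, 6


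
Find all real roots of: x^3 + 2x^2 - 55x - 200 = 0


Let p(x) = x^3 + 2x^2 - 55x - 200. By the rational root theorem (leading coefficient 1), any rational root is an integer divisor of 200: try ±1, ±2, ... in turn.
Test x = 1: value = -252 ≠ 0.
Test x = -1: value = -144 ≠ 0.
Test x = 2: value = -294 ≠ 0.
Test x = -2: value = -90 ≠ 0.
Test x = 4: value = -324 ≠ 0.
Test x = -4: value = -12 ≠ 0.
Test x = 5: value = -300 ≠ 0.
Test x = -5: value = 0 ✓, so (x + 5) is a factor.
Synthetic division by (x + 5): bring down 1; 1(-5) + 2 = -3; (-3)(-5) - 55 = -40; (-40)(-5) - 200 = 0 → quotient x^2 - 3x - 40, remainder 0.
Solve the quadratic x^2 - 3x - 40 = 0: discriminant = (-3)^2 - 4(1)(-40) = 9 + 160 = 169.
sqrt(169) = 13, so x = (3 ± 13)/2: x = 8 or x = -5.

x = -5 (multiplicity 2), x = 8


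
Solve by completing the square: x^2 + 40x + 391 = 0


Start: x^2 + 40x + 391 = 0
Move constant: x^2 + 40x = -391
Half of 40 is 20, squared is 400
Add 400 to both sides: x^2 + 40x + 400 = 9
(x + 20)^2 = 9
x + 20 = ±3
x = -20 + 3 = -17 or x = -20 - 3 = -23

x = -23, x = -17


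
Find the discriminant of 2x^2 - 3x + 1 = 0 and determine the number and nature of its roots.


For ax^2 + bx + c = 0, discriminant D = b^2 - 4ac
Here a = 2, b = -3, c = 1
D = (-3)^2 - 4(2)(1) = 9 - 8 = 1

D = 1 > 0 and is a perfect square (sqrt = 1)
The equation has 2 distinct real rational roots.

Discriminant = 1, 2 distinct real rational roots


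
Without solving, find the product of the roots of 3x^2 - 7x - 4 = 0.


By Vieta's formulas for ax^2 + bx + c = 0:
  Sum of roots = -b/a
  Product of roots = c/a

Here a = 3, b = -7, c = -4
Sum = -(-7)/3 = 7/3
Product = -4/3 = -4/3

Product = -4/3


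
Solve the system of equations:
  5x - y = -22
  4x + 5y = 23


Using Cramer's rule:
Determinant D = (5)(5) - (4)(-1) = 25 + 4 = 29
Dx = (-22)(5) - (23)(-1) = -110 + 23 = -87
Dy = (5)(23) - (4)(-22) = 115 + 88 = 203
x = Dx/D = -87/29 = -3
y = Dy/D = 203/29 = 7

x = -3, y = 7


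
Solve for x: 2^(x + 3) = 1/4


Express both sides with the same base.
1/4 = 2^(-2)
Since the bases match, equate exponents: x + 3 = -2
So x = -2 - (3) = -5

x = -5


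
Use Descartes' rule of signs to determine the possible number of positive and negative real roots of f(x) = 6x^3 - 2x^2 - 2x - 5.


Descartes' rule of signs:

For positive roots, count sign changes in f(x) = 6x^3 - 2x^2 - 2x - 5:
Signs of coefficients: +, -, -, -
Number of sign changes: 1
Possible positive real roots: 1

For negative roots, examine f(-x) = -6x^3 - 2x^2 + 2x - 5:
Signs of coefficients: -, -, +, -
Number of sign changes: 2
Possible negative real roots: 2, 0

Positive roots: 1; Negative roots: 2 or 0


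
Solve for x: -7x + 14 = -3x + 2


Starting with: -7x + 14 = -3x + 2
Move all x terms to left: (-7 + 3)x = 2 - 14
Simplify: -4x = -12
Divide both sides by -4: x = 3

x = 3


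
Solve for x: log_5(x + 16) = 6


Convert to exponential form: x + 16 = 5^6 = 15625
x = 15625 - 16 = 15609
Check: log_5(15609 + 16) = log_5(15625) = log_5(15625) = 6 ✓

x = 15609


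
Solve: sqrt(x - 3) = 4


Square both sides: x - 3 = 4^2 = 16
x = 16 + 3 = 19
x = 19
Check: sqrt(1*19 - 3) = sqrt(16) = 4 ✓

x = 19


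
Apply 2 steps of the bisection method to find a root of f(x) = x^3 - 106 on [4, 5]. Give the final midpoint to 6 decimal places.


f(x) = x^3 - 106
f(4) = -42 < 0
f(5) = 19 > 0

Step 1: midpoint = (4.000000 + 5.000000)/2 = 4.500000
  f(4.500000) = -14.875000
  f(mid) < 0, so root is in [4.500000, 5.000000]

Step 2: midpoint = (4.500000 + 5.000000)/2 = 4.750000
  f(4.750000) = 1.171875
  f(mid) > 0, so root is in [4.500000, 4.750000]

midpoint = 4.750000


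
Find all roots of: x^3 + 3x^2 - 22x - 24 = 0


Let p(x) = x^3 + 3x^2 - 22x - 24. By the rational root theorem (leading coefficient 1), any rational root is an integer divisor of 24: try ±1, ±2, ... in turn.
Test x = 1: value = -42 ≠ 0.
Test x = -1: value = 0 ✓, so (x + 1) is a factor.
Synthetic division by (x + 1): bring down 1; 1(-1) + 3 = 2; 2(-1) - 22 = -24; (-24)(-1) - 24 = 0 → quotient x^2 + 2x - 24, remainder 0.
Solve the quadratic x^2 + 2x - 24 = 0: discriminant = 2^2 - 4(1)(-24) = 4 + 96 = 100.
sqrt(100) = 10, so x = (-2 ± 10)/2: x = 4 or x = -6.
Collecting all roots found:

x = -6, x = -1, x = 4


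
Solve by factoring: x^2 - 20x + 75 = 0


We need two numbers that multiply to 75 and add to -20.
Those numbers are -5 and -15 (since (-5) * (-15) = 75 and (-5) + (-15) = -20).
So x^2 - 20x + 75 = (x - 5)(x - 15) = 0
Setting each factor to zero: x = 5 or x = 15

x = 5, x = 15


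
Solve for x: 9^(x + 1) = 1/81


Express both sides with the same base.
1/81 = 9^(-2)
Since the bases match, equate exponents: x + 1 = -2
So x = -2 - (1) = -3

x = -3


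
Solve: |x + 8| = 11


An absolute value equation |expr| = 11 gives two cases:
Case 1: x + 8 = 11
  x = 3, so x = 3
Case 2: x + 8 = -11
  x = -19, so x = -19

x = -19, x = 3


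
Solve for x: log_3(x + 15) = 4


Convert to exponential form: x + 15 = 3^4 = 81
x = 81 - 15 = 66
Check: log_3(66 + 15) = log_3(81) = log_3(81) = 4 ✓

x = 66


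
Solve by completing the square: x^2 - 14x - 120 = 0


Start: x^2 - 14x - 120 = 0
Move constant: x^2 - 14x = 120
Half of -14 is -7, squared is 49
Add 49 to both sides: x^2 - 14x + 49 = 169
(x - 7)^2 = 169
x - 7 = ±13
x = 7 + 13 = 20 or x = 7 - 13 = -6

x = -6, x = 20


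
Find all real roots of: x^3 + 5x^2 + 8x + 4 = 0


Let p(x) = x^3 + 5x^2 + 8x + 4. By the rational root theorem (leading coefficient 1), any rational root is an integer divisor of 4: try ±1, ±2, ... in turn.
Test x = 1: value = 18 ≠ 0.
Test x = -1: value = 0 ✓, so (x + 1) is a factor.
Synthetic division by (x + 1): bring down 1; 1(-1) + 5 = 4; 4(-1) + 8 = 4; 4(-1) + 4 = 0 → quotient x^2 + 4x + 4, remainder 0.
Solve the quadratic x^2 + 4x + 4 = 0: discriminant = 4^2 - 4(1)(4) = 16 - 16 = 0.
Discriminant = 0, so a double root: x = -4/2 = -2.

x = -2 (multiplicity 2), x = -1


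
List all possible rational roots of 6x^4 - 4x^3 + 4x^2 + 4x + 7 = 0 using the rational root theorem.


Rational root theorem: possible roots are ±p/q where:
  p divides the constant term (7): p ∈ {1, 7}
  q divides the leading coefficient (6): q ∈ {1, 2, 3, 6}

All possible rational roots: -7, -7/2, -7/3, -7/6, -1, -1/2, -1/3, -1/6, 1/6, 1/3, 1/2, 1, 7/6, 7/3, 7/2, 7

-7, -7/2, -7/3, -7/6, -1, -1/2, -1/3, -1/6, 1/6, 1/3, 1/2, 1, 7/6, 7/3, 7/2, 7


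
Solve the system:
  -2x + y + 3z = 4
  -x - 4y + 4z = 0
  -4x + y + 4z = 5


Using Cramer's rule. Expand each determinant along the first row.
D  = (-2)*[(-4)*4 - 4*1] - 1*[(-1)*4 - 4*(-4)] + 3*[(-1)*1 - (-4)*(-4)]
  = (-2)*(-20) - 1*(12) + 3*(-17) = -23
Dx = 4*[(-4)*4 - 4*1] - 1*[0*4 - 4*5] + 3*[0*1 - (-4)*5]
  = 4*(-20) - 1*(-20) + 3*(20) = 0
Dy = (-2)*[0*4 - 4*5] - 4*[(-1)*4 - 4*(-4)] + 3*[(-1)*5 - 0*(-4)]
  = (-2)*(-20) - 4*(12) + 3*(-5) = -23
Dz = (-2)*[(-4)*5 - 0*1] - 1*[(-1)*5 - 0*(-4)] + 4*[(-1)*1 - (-4)*(-4)]
  = (-2)*(-20) - 1*(-5) + 4*(-17) = -23
x = Dx/D = 0/-23 = 0, y = Dy/D = -23/-23 = 1, z = Dz/D = -23/-23 = 1
Check eq1: (-2)(0) + (1)(1) + (3)(1) = 4 = 4 ✓
Check eq2: (-1)(0) + (-4)(1) + (4)(1) = 0 = 0 ✓
Check eq3: (-4)(0) + (1)(1) + (4)(1) = 5 = 5 ✓

x = 0, y = 1, z = 1


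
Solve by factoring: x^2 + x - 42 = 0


We need two numbers that multiply to -42 and add to 1.
Those numbers are -6 and 7 (since (-6) * 7 = -42 and (-6) + 7 = 1).
So x^2 + x - 42 = (x - 6)(x + 7) = 0
Setting each factor to zero: x = 6 or x = -7

x = -7, x = 6


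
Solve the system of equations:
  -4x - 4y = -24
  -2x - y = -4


Using Cramer's rule:
Determinant D = (-4)(-1) - (-2)(-4) = 4 - 8 = -4
Dx = (-24)(-1) - (-4)(-4) = 24 - 16 = 8
Dy = (-4)(-4) - (-2)(-24) = 16 - 48 = -32
x = Dx/D = 8/-4 = -2
y = Dy/D = -32/-4 = 8

x = -2, y = 8


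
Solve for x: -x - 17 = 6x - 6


Starting with: -x - 17 = 6x - 6
Move all x terms to left: (-1 - 6)x = -6 + 17
Simplify: -7x = 11
Divide both sides by -7: x = -11/7

x = -11/7


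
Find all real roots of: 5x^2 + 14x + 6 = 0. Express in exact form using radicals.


Using the quadratic formula: x = (-b ± sqrt(b^2 - 4ac)) / (2a)
Here a = 5, b = 14, c = 6
Discriminant = b^2 - 4ac = 14^2 - 4(5)(6) = 196 - 120 = 76
Since discriminant = 76 > 0, there are two real roots.
x = (-14 ± 2*sqrt(19)) / 10
Simplifying: x = (-7 ± sqrt(19)) / 5
Numerically: x ≈ -0.5282 or x ≈ -2.2718

x = (-7 + sqrt(19)) / 5 or x = (-7 - sqrt(19)) / 5


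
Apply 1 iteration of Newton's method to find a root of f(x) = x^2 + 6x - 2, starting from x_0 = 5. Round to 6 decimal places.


Newton's method: x_(n+1) = x_n - f(x_n)/f'(x_n)
f(x) = x^2 + 6x - 2
f'(x) = 2x + 6

Iteration 1:
  f(5.000000) = 53.000000
  f'(5.000000) = 16.000000
  x_1 = 5.000000 - (53.000000)/(16.000000) = 1.687500

x_1 = 1.687500


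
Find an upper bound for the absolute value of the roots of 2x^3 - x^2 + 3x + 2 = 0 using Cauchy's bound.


Cauchy's bound: all roots r satisfy |r| <= 1 + max(|a_i/a_n|) for i = 0,...,n-1
where a_n is the leading coefficient.

Coefficients: [2, -1, 3, 2]
Leading coefficient a_n = 2
Ratios |a_i/a_n|: 1/2, 3/2, 1
Maximum ratio: 3/2
Cauchy's bound: |r| <= 1 + 3/2 = 5/2

Upper bound = 5/2


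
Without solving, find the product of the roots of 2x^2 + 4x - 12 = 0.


By Vieta's formulas for ax^2 + bx + c = 0:
  Sum of roots = -b/a
  Product of roots = c/a

Here a = 2, b = 4, c = -12
Sum = -(4)/2 = -2
Product = -12/2 = -6

Product = -6


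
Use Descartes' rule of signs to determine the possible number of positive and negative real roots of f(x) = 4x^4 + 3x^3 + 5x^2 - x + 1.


Descartes' rule of signs:

For positive roots, count sign changes in f(x) = 4x^4 + 3x^3 + 5x^2 - x + 1:
Signs of coefficients: +, +, +, -, +
Number of sign changes: 2
Possible positive real roots: 2, 0

For negative roots, examine f(-x) = 4x^4 - 3x^3 + 5x^2 + x + 1:
Signs of coefficients: +, -, +, +, +
Number of sign changes: 2
Possible negative real roots: 2, 0

Positive roots: 2 or 0; Negative roots: 2 or 0


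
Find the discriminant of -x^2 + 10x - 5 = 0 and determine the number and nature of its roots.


For ax^2 + bx + c = 0, discriminant D = b^2 - 4ac
Here a = -1, b = 10, c = -5
D = (10)^2 - 4(-1)(-5) = 100 - 20 = 80

D = 80 > 0 but not a perfect square
The equation has 2 distinct real irrational roots.

Discriminant = 80, 2 distinct real irrational roots


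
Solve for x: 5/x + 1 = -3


Subtract 1 from both sides: 5/x = -4
Multiply both sides by x: 5 = -4 * x
Divide by -4: x = -5/4

x = -5/4


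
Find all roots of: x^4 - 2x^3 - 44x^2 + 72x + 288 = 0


Let p(x) = x^4 - 2x^3 - 44x^2 + 72x + 288. By the rational root theorem (leading coefficient 1), any rational root is an integer divisor of 288: try ±1, ±2, ... in turn.
Test x = 1: value = 315 ≠ 0.
Test x = -1: value = 175 ≠ 0.
Test x = 2: value = 256 ≠ 0.
Test x = -2: value = 0 ✓, so (x + 2) is a factor.
Synthetic division by (x + 2): bring down 1; 1(-2) - 2 = -4; (-4)(-2) - 44 = -36; (-36)(-2) + 72 = 144; 144(-2) + 288 = 0 → quotient x^3 - 4x^2 - 36x + 144, remainder 0.
Continue with the quotient x^3 - 4x^2 - 36x + 144 (candidates must divide 144; re-test x = -2 first in case it repeats).
Test x = -2: value = 192 ≠ 0.
Test x = 3: value = 27 ≠ 0.
Test x = -3: value = 189 ≠ 0.
Test x = 4: value = 0 ✓, so (x - 4) is a factor.
Synthetic division by (x - 4): bring down 1; 1(4) - 4 = 0; 0(4) - 36 = -36; (-36)(4) + 144 = 0 → quotient x^2 - 36, remainder 0.
Solve the quadratic x^2 - 36 = 0: discriminant = 0^2 - 4(1)(-36) = 0 + 144 = 144.
sqrt(144) = 12, so x = (0 ± 12)/2: x = 6 or x = -6.
Collecting all roots found:

x = -6, x = -2, x = 4, x = 6


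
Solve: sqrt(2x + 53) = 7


Square both sides: 2x + 53 = 7^2 = 49
2x = 49 - 53 = -4
x = -2
Check: sqrt(2*(-2) + 53) = sqrt(49) = 7 ✓

x = -2


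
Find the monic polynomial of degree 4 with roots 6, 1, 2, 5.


A monic polynomial with roots 6, 1, 2, 5 is:
p(x) = (x - 6)(x - 1)(x - 2)(x - 5)
After multiplying by (x - 6): x - 6
After multiplying by (x - 1): x^2 - 7x + 6
After multiplying by (x - 2): x^3 - 9x^2 + 20x - 12
After multiplying by (x - 5): x^4 - 14x^3 + 65x^2 - 112x + 60

x^4 - 14x^3 + 65x^2 - 112x + 60


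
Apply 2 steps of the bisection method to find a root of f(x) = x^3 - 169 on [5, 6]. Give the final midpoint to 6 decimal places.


f(x) = x^3 - 169
f(5) = -44 < 0
f(6) = 47 > 0

Step 1: midpoint = (5.000000 + 6.000000)/2 = 5.500000
  f(5.500000) = -2.625000
  f(mid) < 0, so root is in [5.500000, 6.000000]

Step 2: midpoint = (5.500000 + 6.000000)/2 = 5.750000
  f(5.750000) = 21.109375
  f(mid) > 0, so root is in [5.500000, 5.750000]

midpoint = 5.750000


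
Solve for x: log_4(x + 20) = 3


Convert to exponential form: x + 20 = 4^3 = 64
x = 64 - 20 = 44
Check: log_4(44 + 20) = log_4(64) = log_4(64) = 3 ✓

x = 44


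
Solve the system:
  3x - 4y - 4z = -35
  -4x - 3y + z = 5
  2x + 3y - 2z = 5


Using Cramer's rule. Expand each determinant along the first row.
D  = 3*[(-3)*(-2) - 1*3] - (-4)*[(-4)*(-2) - 1*2] + (-4)*[(-4)*3 - (-3)*2]
  = 3*(3) - (-4)*(6) + (-4)*(-6) = 57
Dx = (-35)*[(-3)*(-2) - 1*3] - (-4)*[5*(-2) - 1*5] + (-4)*[5*3 - (-3)*5]
  = (-35)*(3) - (-4)*(-15) + (-4)*(30) = -285
Dy = 3*[5*(-2) - 1*5] - (-35)*[(-4)*(-2) - 1*2] + (-4)*[(-4)*5 - 5*2]
  = 3*(-15) - (-35)*(6) + (-4)*(-30) = 285
Dz = 3*[(-3)*5 - 5*3] - (-4)*[(-4)*5 - 5*2] + (-35)*[(-4)*3 - (-3)*2]
  = 3*(-30) - (-4)*(-30) + (-35)*(-6) = 0
x = Dx/D = -285/57 = -5, y = Dy/D = 285/57 = 5, z = Dz/D = 0/57 = 0
Check eq1: (3)(-5) + (-4)(5) + (-4)(0) = -35 = -35 ✓
Check eq2: (-4)(-5) + (-3)(5) + (1)(0) = 5 = 5 ✓
Check eq3: (2)(-5) + (3)(5) + (-2)(0) = 5 = 5 ✓

x = -5, y = 5, z = 0


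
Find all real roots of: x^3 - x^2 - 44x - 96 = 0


Let p(x) = x^3 - x^2 - 44x - 96. By the rational root theorem (leading coefficient 1), any rational root is an integer divisor of 96: try ±1, ±2, ... in turn.
Test x = 1: value = -140 ≠ 0.
Test x = -1: value = -54 ≠ 0.
Test x = 2: value = -180 ≠ 0.
Test x = -2: value = -20 ≠ 0.
Test x = 3: value = -210 ≠ 0.
Test x = -3: value = 0 ✓, so (x + 3) is a factor.
Synthetic division by (x + 3): bring down 1; 1(-3) - 1 = -4; (-4)(-3) - 44 = -32; (-32)(-3) - 96 = 0 → quotient x^2 - 4x - 32, remainder 0.
Solve the quadratic x^2 - 4x - 32 = 0: discriminant = (-4)^2 - 4(1)(-32) = 16 + 128 = 144.
sqrt(144) = 12, so x = (4 ± 12)/2: x = 8 or x = -4.

x = -4, x = -3, x = 8


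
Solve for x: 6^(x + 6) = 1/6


Express both sides with the same base.
1/6 = 6^(-1)
Since the bases match, equate exponents: x + 6 = -1
So x = -1 - (6) = -7

x = -7


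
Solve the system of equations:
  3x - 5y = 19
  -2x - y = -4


Using Cramer's rule:
Determinant D = (3)(-1) - (-2)(-5) = -3 - 10 = -13
Dx = (19)(-1) - (-4)(-5) = -19 - 20 = -39
Dy = (3)(-4) - (-2)(19) = -12 + 38 = 26
x = Dx/D = -39/-13 = 3
y = Dy/D = 26/-13 = -2

x = 3, y = -2


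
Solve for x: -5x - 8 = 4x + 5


Starting with: -5x - 8 = 4x + 5
Move all x terms to left: (-5 - 4)x = 5 + 8
Simplify: -9x = 13
Divide both sides by -9: x = -13/9

x = -13/9


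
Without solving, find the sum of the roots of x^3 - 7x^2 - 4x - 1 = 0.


By Vieta's formulas for x^3 + bx^2 + cx + d = 0:
  r1 + r2 + r3 = -b/a = 7
  r1*r2 + r1*r3 + r2*r3 = c/a = -4
  r1*r2*r3 = -d/a = 1


Sum = 7


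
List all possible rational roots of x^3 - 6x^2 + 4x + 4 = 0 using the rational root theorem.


Rational root theorem: possible roots are ±p/q where:
  p divides the constant term (4): p ∈ {1, 2, 4}
  q divides the leading coefficient (1): q ∈ {1}

All possible rational roots: -4, -2, -1, 1, 2, 4

-4, -2, -1, 1, 2, 4


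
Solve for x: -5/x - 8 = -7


Subtract -8 from both sides: -5/x = 1
Multiply both sides by x: -5 = 1 * x
Divide by 1: x = -5

x = -5


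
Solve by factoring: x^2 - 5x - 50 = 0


We need two numbers that multiply to -50 and add to -5.
Those numbers are -10 and 5 (since (-10) * 5 = -50 and (-10) + 5 = -5).
So x^2 - 5x - 50 = (x - 10)(x + 5) = 0
Setting each factor to zero: x = 10 or x = -5

x = -5, x = 10


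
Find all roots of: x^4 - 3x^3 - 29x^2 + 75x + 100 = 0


Let p(x) = x^4 - 3x^3 - 29x^2 + 75x + 100. By the rational root theorem (leading coefficient 1), any rational root is an integer divisor of 100: try ±1, ±2, ... in turn.
Test x = 1: value = 144 ≠ 0.
Test x = -1: value = 0 ✓, so (x + 1) is a factor.
Synthetic division by (x + 1): bring down 1; 1(-1) - 3 = -4; (-4)(-1) - 29 = -25; (-25)(-1) + 75 = 100; 100(-1) + 100 = 0 → quotient x^3 - 4x^2 - 25x + 100, remainder 0.
Continue with the quotient x^3 - 4x^2 - 25x + 100 (candidates must divide 100; re-test x = -1 first in case it repeats).
Test x = -1: value = 120 ≠ 0.
Test x = 2: value = 42 ≠ 0.
Test x = -2: value = 126 ≠ 0.
Test x = 4: value = 0 ✓, so (x - 4) is a factor.
Synthetic division by (x - 4): bring down 1; 1(4) - 4 = 0; 0(4) - 25 = -25; (-25)(4) + 100 = 0 → quotient x^2 - 25, remainder 0.
Solve the quadratic x^2 - 25 = 0: discriminant = 0^2 - 4(1)(-25) = 0 + 100 = 100.
sqrt(100) = 10, so x = (0 ± 10)/2: x = 5 or x = -5.
Collecting all roots found:

x = -5, x = -1, x = 4, x = 5


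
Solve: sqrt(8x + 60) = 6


Square both sides: 8x + 60 = 6^2 = 36
8x = 36 - 60 = -24
x = -3
Check: sqrt(8*(-3) + 60) = sqrt(36) = 6 ✓

x = -3


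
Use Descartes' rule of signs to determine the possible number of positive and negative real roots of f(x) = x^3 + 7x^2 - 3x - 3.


Descartes' rule of signs:

For positive roots, count sign changes in f(x) = x^3 + 7x^2 - 3x - 3:
Signs of coefficients: +, +, -, -
Number of sign changes: 1
Possible positive real roots: 1

For negative roots, examine f(-x) = -x^3 + 7x^2 + 3x - 3:
Signs of coefficients: -, +, +, -
Number of sign changes: 2
Possible negative real roots: 2, 0

Positive roots: 1; Negative roots: 2 or 0


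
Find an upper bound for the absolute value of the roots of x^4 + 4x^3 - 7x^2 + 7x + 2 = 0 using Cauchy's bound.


Cauchy's bound: all roots r satisfy |r| <= 1 + max(|a_i/a_n|) for i = 0,...,n-1
where a_n is the leading coefficient.

Coefficients: [1, 4, -7, 7, 2]
Leading coefficient a_n = 1
Ratios |a_i/a_n|: 4, 7, 7, 2
Maximum ratio: 7
Cauchy's bound: |r| <= 1 + 7 = 8

Upper bound = 8


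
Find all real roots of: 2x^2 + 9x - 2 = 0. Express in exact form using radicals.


Using the quadratic formula: x = (-b ± sqrt(b^2 - 4ac)) / (2a)
Here a = 2, b = 9, c = -2
Discriminant = b^2 - 4ac = 9^2 - 4(2)(-2) = 81 + 16 = 97
Since discriminant = 97 > 0, there are two real roots.
x = (-9 ± sqrt(97)) / 4
Numerically: x ≈ 0.2122 or x ≈ -4.7122

x = (-9 + sqrt(97)) / 4 or x = (-9 - sqrt(97)) / 4


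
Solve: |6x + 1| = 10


An absolute value equation |expr| = 10 gives two cases:
Case 1: 6x + 1 = 10
  6x = 9, so x = 3/2
Case 2: 6x + 1 = -10
  6x = -11, so x = -11/6

x = -11/6, x = 3/2


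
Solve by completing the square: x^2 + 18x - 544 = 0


Start: x^2 + 18x - 544 = 0
Move constant: x^2 + 18x = 544
Half of 18 is 9, squared is 81
Add 81 to both sides: x^2 + 18x + 81 = 625
(x + 9)^2 = 625
x + 9 = ±25
x = -9 + 25 = 16 or x = -9 - 25 = -34

x = -34, x = 16


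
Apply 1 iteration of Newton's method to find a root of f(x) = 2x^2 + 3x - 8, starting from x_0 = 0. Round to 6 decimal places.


Newton's method: x_(n+1) = x_n - f(x_n)/f'(x_n)
f(x) = 2x^2 + 3x - 8
f'(x) = 4x + 3

Iteration 1:
  f(0.000000) = -8.000000
  f'(0.000000) = 3.000000
  x_1 = 0.000000 - (-8.000000)/(3.000000) = 2.666667

x_1 = 2.666667


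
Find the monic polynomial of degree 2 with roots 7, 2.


A monic polynomial with roots 7, 2 is:
p(x) = (x - 7)(x - 2)
After multiplying by (x - 7): x - 7
After multiplying by (x - 2): x^2 - 9x + 14

x^2 - 9x + 14


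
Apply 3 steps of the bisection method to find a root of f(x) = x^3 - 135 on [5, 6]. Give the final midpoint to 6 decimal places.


f(x) = x^3 - 135
f(5) = -10 < 0
f(6) = 81 > 0

Step 1: midpoint = (5.000000 + 6.000000)/2 = 5.500000
  f(5.500000) = 31.375000
  f(mid) > 0, so root is in [5.000000, 5.500000]

Step 2: midpoint = (5.000000 + 5.500000)/2 = 5.250000
  f(5.250000) = 9.703125
  f(mid) > 0, so root is in [5.000000, 5.250000]

Step 3: midpoint = (5.000000 + 5.250000)/2 = 5.125000
  f(5.125000) = -0.388672
  f(mid) < 0, so root is in [5.125000, 5.250000]

midpoint = 5.125000


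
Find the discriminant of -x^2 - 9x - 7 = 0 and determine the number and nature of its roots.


For ax^2 + bx + c = 0, discriminant D = b^2 - 4ac
Here a = -1, b = -9, c = -7
D = (-9)^2 - 4(-1)(-7) = 81 - 28 = 53

D = 53 > 0 but not a perfect square
The equation has 2 distinct real irrational roots.

Discriminant = 53, 2 distinct real irrational roots


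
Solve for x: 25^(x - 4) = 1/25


Express both sides with the same base.
1/25 = 25^(-1)
Since the bases match, equate exponents: x - 4 = -1
So x = -1 - (-4) = 3

x = 3


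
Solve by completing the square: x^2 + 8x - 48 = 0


Start: x^2 + 8x - 48 = 0
Move constant: x^2 + 8x = 48
Half of 8 is 4, squared is 16
Add 16 to both sides: x^2 + 8x + 16 = 64
(x + 4)^2 = 64
x + 4 = ±8
x = -4 + 8 = 4 or x = -4 - 8 = -12

x = -12, x = 4


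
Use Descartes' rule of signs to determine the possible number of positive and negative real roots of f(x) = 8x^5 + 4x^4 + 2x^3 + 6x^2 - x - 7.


Descartes' rule of signs:

For positive roots, count sign changes in f(x) = 8x^5 + 4x^4 + 2x^3 + 6x^2 - x - 7:
Signs of coefficients: +, +, +, +, -, -
Number of sign changes: 1
Possible positive real roots: 1

For negative roots, examine f(-x) = -8x^5 + 4x^4 - 2x^3 + 6x^2 + x - 7:
Signs of coefficients: -, +, -, +, +, -
Number of sign changes: 4
Possible negative real roots: 4, 2, 0

Positive roots: 1; Negative roots: 4 or 2 or 0


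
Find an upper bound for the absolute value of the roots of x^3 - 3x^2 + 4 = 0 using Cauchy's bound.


Cauchy's bound: all roots r satisfy |r| <= 1 + max(|a_i/a_n|) for i = 0,...,n-1
where a_n is the leading coefficient.

Coefficients: [1, -3, 0, 4]
Leading coefficient a_n = 1
Ratios |a_i/a_n|: 3, 0, 4
Maximum ratio: 4
Cauchy's bound: |r| <= 1 + 4 = 5

Upper bound = 5


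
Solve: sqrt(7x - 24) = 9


Square both sides: 7x - 24 = 9^2 = 81
7x = 81 + 24 = 105
x = 15
Check: sqrt(7*15 - 24) = sqrt(81) = 9 ✓

x = 15


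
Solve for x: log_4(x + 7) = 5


Convert to exponential form: x + 7 = 4^5 = 1024
x = 1024 - 7 = 1017
Check: log_4(1017 + 7) = log_4(1024) = log_4(1024) = 5 ✓

x = 1017


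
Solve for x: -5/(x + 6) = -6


Multiply both sides by (x + 6): -5 = -6(x + 6)
Distribute: -5 = -6x - 36
-6x = -5 + 36 = 31
x = -31/6

x = -31/6


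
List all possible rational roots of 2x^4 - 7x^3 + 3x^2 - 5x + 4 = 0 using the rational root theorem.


Rational root theorem: possible roots are ±p/q where:
  p divides the constant term (4): p ∈ {1, 2, 4}
  q divides the leading coefficient (2): q ∈ {1, 2}

All possible rational roots: -4, -2, -1, -1/2, 1/2, 1, 2, 4

-4, -2, -1, -1/2, 1/2, 1, 2, 4


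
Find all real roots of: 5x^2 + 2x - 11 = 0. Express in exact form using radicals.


Using the quadratic formula: x = (-b ± sqrt(b^2 - 4ac)) / (2a)
Here a = 5, b = 2, c = -11
Discriminant = b^2 - 4ac = 2^2 - 4(5)(-11) = 4 + 220 = 224
Since discriminant = 224 > 0, there are two real roots.
x = (-2 ± 4*sqrt(14)) / 10
Simplifying: x = (-1 ± 2*sqrt(14)) / 5
Numerically: x ≈ 1.2967 or x ≈ -1.6967

x = (-1 + 2*sqrt(14)) / 5 or x = (-1 - 2*sqrt(14)) / 5


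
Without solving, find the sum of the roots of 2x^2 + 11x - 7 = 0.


By Vieta's formulas for ax^2 + bx + c = 0:
  Sum of roots = -b/a
  Product of roots = c/a

Here a = 2, b = 11, c = -7
Sum = -(11)/2 = -11/2
Product = -7/2 = -7/2

Sum = -11/2


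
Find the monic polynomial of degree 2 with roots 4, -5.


A monic polynomial with roots 4, -5 is:
p(x) = (x - 4)(x + 5)
After multiplying by (x - 4): x - 4
After multiplying by (x + 5): x^2 + x - 20

x^2 + x - 20


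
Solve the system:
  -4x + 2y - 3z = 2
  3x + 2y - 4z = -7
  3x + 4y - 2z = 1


Using Cramer's rule. Expand each determinant along the first row.
D  = (-4)*[2*(-2) - (-4)*4] - 2*[3*(-2) - (-4)*3] + (-3)*[3*4 - 2*3]
  = (-4)*(12) - 2*(6) + (-3)*(6) = -78
Dx = 2*[2*(-2) - (-4)*4] - 2*[(-7)*(-2) - (-4)*1] + (-3)*[(-7)*4 - 2*1]
  = 2*(12) - 2*(18) + (-3)*(-30) = 78
Dy = (-4)*[(-7)*(-2) - (-4)*1] - 2*[3*(-2) - (-4)*3] + (-3)*[3*1 - (-7)*3]
  = (-4)*(18) - 2*(6) + (-3)*(24) = -156
Dz = (-4)*[2*1 - (-7)*4] - 2*[3*1 - (-7)*3] + 2*[3*4 - 2*3]
  = (-4)*(30) - 2*(24) + 2*(6) = -156
x = Dx/D = 78/-78 = -1, y = Dy/D = -156/-78 = 2, z = Dz/D = -156/-78 = 2
Check eq1: (-4)(-1) + (2)(2) + (-3)(2) = 2 = 2 ✓
Check eq2: (3)(-1) + (2)(2) + (-4)(2) = -7 = -7 ✓
Check eq3: (3)(-1) + (4)(2) + (-2)(2) = 1 = 1 ✓

x = -1, y = 2, z = 2


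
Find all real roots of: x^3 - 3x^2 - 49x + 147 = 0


Let p(x) = x^3 - 3x^2 - 49x + 147. By the rational root theorem (leading coefficient 1), any rational root is an integer divisor of 147: try ±1, ±2, ... in turn.
Test x = 1: value = 96 ≠ 0.
Test x = -1: value = 192 ≠ 0.
Test x = 3: value = 0 ✓, so (x - 3) is a factor.
Synthetic division by (x - 3): bring down 1; 1(3) - 3 = 0; 0(3) - 49 = -49; (-49)(3) + 147 = 0 → quotient x^2 - 49, remainder 0.
Solve the quadratic x^2 - 49 = 0: discriminant = 0^2 - 4(1)(-49) = 0 + 196 = 196.
sqrt(196) = 14, so x = (0 ± 14)/2: x = 7 or x = -7.

x = -7, x = 3, x = 7


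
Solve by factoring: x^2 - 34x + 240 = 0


We need two numbers that multiply to 240 and add to -34.
Those numbers are -24 and -10 (since (-24) * (-10) = 240 and (-24) + (-10) = -34).
So x^2 - 34x + 240 = (x - 24)(x - 10) = 0
Setting each factor to zero: x = 24 or x = 10

x = 10, x = 24


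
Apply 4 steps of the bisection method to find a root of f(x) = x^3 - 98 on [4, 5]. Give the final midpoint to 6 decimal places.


f(x) = x^3 - 98
f(4) = -34 < 0
f(5) = 27 > 0

Step 1: midpoint = (4.000000 + 5.000000)/2 = 4.500000
  f(4.500000) = -6.875000
  f(mid) < 0, so root is in [4.500000, 5.000000]

Step 2: midpoint = (4.500000 + 5.000000)/2 = 4.750000
  f(4.750000) = 9.171875
  f(mid) > 0, so root is in [4.500000, 4.750000]

Step 3: midpoint = (4.500000 + 4.750000)/2 = 4.625000
  f(4.625000) = 0.931641
  f(mid) > 0, so root is in [4.500000, 4.625000]

Step 4: midpoint = (4.500000 + 4.625000)/2 = 4.562500
  f(4.562500) = -3.025146
  f(mid) < 0, so root is in [4.562500, 4.625000]

midpoint = 4.562500


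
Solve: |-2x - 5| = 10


An absolute value equation |expr| = 10 gives two cases:
Case 1: -2x - 5 = 10
  -2x = 15, so x = -15/2
Case 2: -2x - 5 = -10
  -2x = -5, so x = 5/2

x = -15/2, x = 5/2


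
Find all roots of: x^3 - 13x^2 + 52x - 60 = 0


Let p(x) = x^3 - 13x^2 + 52x - 60. By the rational root theorem (leading coefficient 1), any rational root is an integer divisor of 60: try ±1, ±2, ... in turn.
Test x = 1: value = -20 ≠ 0.
Test x = -1: value = -126 ≠ 0.
Test x = 2: value = 0 ✓, so (x - 2) is a factor.
Synthetic division by (x - 2): bring down 1; 1(2) - 13 = -11; (-11)(2) + 52 = 30; 30(2) - 60 = 0 → quotient x^2 - 11x + 30, remainder 0.
Solve the quadratic x^2 - 11x + 30 = 0: discriminant = (-11)^2 - 4(1)(30) = 121 - 120 = 1.
sqrt(1) = 1, so x = (11 ± 1)/2: x = 6 or x = 5.
Collecting all roots found:

x = 2, x = 5, x = 6


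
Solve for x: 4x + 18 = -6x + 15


Starting with: 4x + 18 = -6x + 15
Move all x terms to left: (4 + 6)x = 15 - 18
Simplify: 10x = -3
Divide both sides by 10: x = -3/10

x = -3/10


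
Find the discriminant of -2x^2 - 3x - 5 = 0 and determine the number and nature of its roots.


For ax^2 + bx + c = 0, discriminant D = b^2 - 4ac
Here a = -2, b = -3, c = -5
D = (-3)^2 - 4(-2)(-5) = 9 - 40 = -31

D = -31 < 0
The equation has no real roots (2 complex conjugate roots).

Discriminant = -31, no real roots (2 complex conjugate roots)


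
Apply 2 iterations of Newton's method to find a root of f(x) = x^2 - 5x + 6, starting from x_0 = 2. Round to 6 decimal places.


Newton's method: x_(n+1) = x_n - f(x_n)/f'(x_n)
f(x) = x^2 - 5x + 6
f'(x) = 2x - 5

Iteration 1:
  f(2.000000) = 0.000000
  f'(2.000000) = -1.000000
  x_1 = 2.000000 - (0.000000)/(-1.000000) = 2.000000

Iteration 2:
  f(2.000000) = 0.000000
  f'(2.000000) = -1.000000
  x_2 = 2.000000 - (0.000000)/(-1.000000) = 2.000000

x_2 = 2.000000
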